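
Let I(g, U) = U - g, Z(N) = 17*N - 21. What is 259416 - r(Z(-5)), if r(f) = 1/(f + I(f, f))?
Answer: 27498097/106 ≈ 2.5942e+5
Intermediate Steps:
Z(N) = -21 + 17*N
r(f) = 1/f (r(f) = 1/(f + (f - f)) = 1/(f + 0) = 1/f)
259416 - r(Z(-5)) = 259416 - 1/(-21 + 17*(-5)) = 259416 - 1/(-21 - 85) = 259416 - 1/(-106) = 259416 - 1*(-1/106) = 259416 + 1/106 = 27498097/106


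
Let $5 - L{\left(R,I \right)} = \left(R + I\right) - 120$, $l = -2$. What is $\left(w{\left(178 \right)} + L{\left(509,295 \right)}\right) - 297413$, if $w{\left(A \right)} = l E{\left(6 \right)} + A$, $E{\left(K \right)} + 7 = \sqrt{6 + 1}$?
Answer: $-297900 - 2 \sqrt{7} \approx -2.9791 \cdot 10^{5}$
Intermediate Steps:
$E{\left(K \right)} = -7 + \sqrt{7}$ ($E{\left(K \right)} = -7 + \sqrt{6 + 1} = -7 + \sqrt{7}$)
$L{\left(R,I \right)} = 125 - I - R$ ($L{\left(R,I \right)} = 5 - \left(\left(R + I\right) - 120\right) = 5 - \left(\left(I + R\right) - 120\right) = 5 - \left(-120 + I + R\right) = 125 - I - R$)
$w{\left(A \right)} = 14 + A - 2 \sqrt{7}$ ($w{\left(A \right)} = - 2 \left(-7 + \sqrt{7}\right) + A = \left(14 - 2 \sqrt{7}\right) + A = 14 + A - 2 \sqrt{7}$)
$\left(w{\left(178 \right)} + L{\left(509,295 \right)}\right) - 297413 = \left(\left(14 + 178 - 2 \sqrt{7}\right) - 679\right) - 297413 = \left(\left(192 - 2 \sqrt{7}\right) - 679\right) - 297413 = \left(-487 - 2 \sqrt{7}\right) - 297413 = -297900 - 2 \sqrt{7}$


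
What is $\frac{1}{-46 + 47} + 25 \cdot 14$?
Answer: $351$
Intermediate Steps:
$\frac{1}{-46 + 47} + 25 \cdot 14 = 1^{-1} + 350 = 1 + 350 = 351$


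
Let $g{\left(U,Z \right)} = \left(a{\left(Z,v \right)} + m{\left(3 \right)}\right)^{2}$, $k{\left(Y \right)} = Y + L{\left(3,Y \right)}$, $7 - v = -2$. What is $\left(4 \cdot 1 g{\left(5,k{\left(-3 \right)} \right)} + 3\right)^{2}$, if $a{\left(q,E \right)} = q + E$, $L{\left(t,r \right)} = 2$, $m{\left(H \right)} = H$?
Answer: $237169$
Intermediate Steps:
$v = 9$ ($v = 7 - -2 = 7 + 2 = 9$)
$k{\left(Y \right)} = 2 + Y$ ($k{\left(Y \right)} = Y + 2 = 2 + Y$)
$a{\left(q,E \right)} = E + q$
$g{\left(U,Z \right)} = \left(12 + Z\right)^{2}$ ($g{\left(U,Z \right)} = \left(\left(9 + Z\right) + 3\right)^{2} = \left(12 + Z\right)^{2}$)
$\left(4 \cdot 1 g{\left(5,k{\left(-3 \right)} \right)} + 3\right)^{2} = \left(4 \cdot 1 \left(12 + \left(2 - 3\right)\right)^{2} + 3\right)^{2} = \left(4 \left(12 - 1\right)^{2} + 3\right)^{2} = \left(4 \cdot 11^{2} + 3\right)^{2} = \left(4 \cdot 121 + 3\right)^{2} = \left(484 + 3\right)^{2} = 487^{2} = 237169$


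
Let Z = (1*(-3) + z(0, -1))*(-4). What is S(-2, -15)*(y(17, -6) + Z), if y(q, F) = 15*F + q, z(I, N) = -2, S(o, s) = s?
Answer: 795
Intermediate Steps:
y(q, F) = q + 15*F
Z = 20 (Z = (1*(-3) - 2)*(-4) = (-3 - 2)*(-4) = -5*(-4) = 20)
S(-2, -15)*(y(17, -6) + Z) = -15*((17 + 15*(-6)) + 20) = -15*((17 - 90) + 20) = -15*(-73 + 20) = -15*(-53) = 795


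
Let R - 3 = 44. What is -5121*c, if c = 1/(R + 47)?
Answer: -5121/94 ≈ -54.479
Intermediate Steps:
R = 47 (R = 3 + 44 = 47)
c = 1/94 (c = 1/(47 + 47) = 1/94 ≈ 0.010638)
-5121*c = -5121*1/94 = -5121/94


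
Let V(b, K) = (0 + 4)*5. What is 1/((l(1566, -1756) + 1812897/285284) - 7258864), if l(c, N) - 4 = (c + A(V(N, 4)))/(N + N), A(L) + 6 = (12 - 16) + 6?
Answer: -62619838/454548267184639 ≈ -1.3776e-7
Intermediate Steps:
V(b, K) = 20 (V(b, K) = 4*5 = 20)
A(L) = -4 (A(L) = -6 + ((12 - 16) + 6) = -6 + (-4 + 6) = -6 + 2 = -4)
l(c, N) = 4 + (-4 + c)/(2*N) (l(c, N) = 4 + (c - 4)/(N + N) = 4 + (-4 + c)/((2*N)) = 4 + (-4 + c)*(1/(2*N)) = 4 + (-4 + c)/(2*N))
1/((l(1566, -1756) + 1812897/285284) - 7258864) = 1/(((½)*(-4 + 1566 + 8*(-1756))/(-1756) + 1812897/285284) - 7258864) = 1/(((½)*(-1/1756)*(-4 + 1566 - 14048) + 1812897*(1/285284)) - 7258864) = 1/(((½)*(-1/1756)*(-12486) + 1812897/285284) - 7258864) = 1/((6243/1756 + 1812897/285284) - 7258864) = 1/(620559393/62619838 - 7258864) = 1/(-454548267184639/62619838) = -62619838/454548267184639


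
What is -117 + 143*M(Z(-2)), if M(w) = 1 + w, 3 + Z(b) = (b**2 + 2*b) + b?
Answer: -689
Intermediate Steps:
Z(b) = -3 + b**2 + 3*b (Z(b) = -3 + ((b**2 + 2*b) + b) = -3 + (b**2 + 3*b) = -3 + b**2 + 3*b)
-117 + 143*M(Z(-2)) = -117 + 143*(1 + (-3 + (-2)**2 + 3*(-2))) = -117 + 143*(1 + (-3 + 4 - 6)) = -117 + 143*(1 - 5) = -117 + 143*(-4) = -117 - 572 = -689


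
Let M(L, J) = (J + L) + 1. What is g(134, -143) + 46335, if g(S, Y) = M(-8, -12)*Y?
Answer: 49052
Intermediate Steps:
M(L, J) = 1 + J + L
g(S, Y) = -19*Y (g(S, Y) = (1 - 12 - 8)*Y = -19*Y)
g(134, -143) + 46335 = -19*(-143) + 46335 = 2717 + 46335 = 49052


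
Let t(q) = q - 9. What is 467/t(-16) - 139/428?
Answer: -203351/10700 ≈ -19.005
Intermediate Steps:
t(q) = -9 + q
467/t(-16) - 139/428 = 467/(-9 - 16) - 139/428 = 467/(-25) - 139*1/428 = 467*(-1/25) - 139/428 = -467/25 - 139/428 = -203351/10700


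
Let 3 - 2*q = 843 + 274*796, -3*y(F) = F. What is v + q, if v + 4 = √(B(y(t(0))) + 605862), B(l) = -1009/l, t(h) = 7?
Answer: -109476 + √29708427/7 ≈ -1.0870e+5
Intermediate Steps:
y(F) = -F/3
q = -109472 (q = 3/2 - (843 + 274*796)/2 = 3/2 - (843 + 218104)/2 = 3/2 - ½*218947 = 3/2 - 218947/2 = -109472)
v = -4 + √29708427/7 (v = -4 + √(-1009/((-⅓*7)) + 605862) = -4 + √(-1009/(-7/3) + 605862) = -4 + √(-1009*(-3/7) + 605862) = -4 + √(3027/7 + 605862) = -4 + √(4244061/7) = -4 + √29708427/7 ≈ 774.65)
v + q = (-4 + √29708427/7) - 109472 = -109476 + √29708427/7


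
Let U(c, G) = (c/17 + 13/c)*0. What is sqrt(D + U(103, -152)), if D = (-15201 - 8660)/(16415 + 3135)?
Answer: I*sqrt(18659302)/3910 ≈ 1.1048*I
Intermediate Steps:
D = -23861/19550 ≈ -1.2205
U(c, G) = 0 (U(c, G) = (c*(1/17) + 13/c)*0 = (c/17 + 13/c)*0 = (13/c + c/17)*0 = 0)
sqrt(D + U(103, -152)) = sqrt(-23861/19550 + 0) = sqrt(-23861/19550) = I*sqrt(18659302)/3910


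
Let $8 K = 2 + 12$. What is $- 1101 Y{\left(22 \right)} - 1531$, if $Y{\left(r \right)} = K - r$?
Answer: $\frac{83057}{4} \approx 20764.0$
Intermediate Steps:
$K = \frac{7}{4}$ ($K = \frac{2 + 12}{8} = \frac{1}{8} \cdot 14 = \frac{7}{4} \approx 1.75$)
$Y{\left(r \right)} = \frac{7}{4} - r$
$- 1101 Y{\left(22 \right)} - 1531 = - 1101 \left(\frac{7}{4} - 22\right) - 1531 = \left(-1101\right) \left(- \frac{81}{4}\right) - 1531 = \frac{89181}{4} - 1531 = \frac{83057}{4}$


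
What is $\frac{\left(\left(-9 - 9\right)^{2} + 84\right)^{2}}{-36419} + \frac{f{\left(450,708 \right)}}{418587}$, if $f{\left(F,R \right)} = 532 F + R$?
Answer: $- \frac{20311724372}{5081506651} \approx -3.9972$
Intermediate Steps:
$f{\left(F,R \right)} = R + 532 F$
$\frac{\left(\left(-9 - 9\right)^{2} + 84\right)^{2}}{-36419} + \frac{f{\left(450,708 \right)}}{418587} = \frac{\left(\left(-9 - 9\right)^{2} + 84\right)^{2}}{-36419} + \frac{708 + 532 \cdot 450}{418587} = \left(\left(-18\right)^{2} + 84\right)^{2} \left(- \frac{1}{36419}\right) + \left(708 + 239400\right) \frac{1}{418587} = \left(324 + 84\right)^{2} \left(- \frac{1}{36419}\right) + 240108 \cdot \frac{1}{418587} = 408^{2} \left(- \frac{1}{36419}\right) + \frac{80036}{139529} = 166464 \left(- \frac{1}{36419}\right) + \frac{80036}{139529} = - \frac{166464}{36419} + \frac{80036}{139529} = - \frac{20311724372}{5081506651}$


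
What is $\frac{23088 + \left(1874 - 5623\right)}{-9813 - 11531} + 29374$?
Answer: $\frac{626939317}{21344} \approx 29373.0$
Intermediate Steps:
$\frac{23088 + \left(1874 - 5623\right)}{-9813 - 11531} + 29374 = \frac{23088 + \left(1874 - 5623\right)}{-21344} + 29374 = \left(23088 - 3749\right) \left(- \frac{1}{21344}\right) + 29374 = 19339 \left(- \frac{1}{21344}\right) + 29374 = - \frac{19339}{21344} + 29374 = \frac{626939317}{21344}$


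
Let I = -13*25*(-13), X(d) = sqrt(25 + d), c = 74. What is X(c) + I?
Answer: 4225 + 3*sqrt(11) ≈ 4235.0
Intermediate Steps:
I = 4225 (I = -325*(-13) = 4225)
X(c) + I = sqrt(25 + 74) + 4225 = sqrt(99) + 4225 = 3*sqrt(11) + 4225 = 4225 + 3*sqrt(11)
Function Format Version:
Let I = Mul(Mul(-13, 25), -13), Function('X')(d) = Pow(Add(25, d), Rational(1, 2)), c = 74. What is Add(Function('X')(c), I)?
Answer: Add(4225, Mul(3, Pow(11, Rational(1, 2)))) ≈ 4235.0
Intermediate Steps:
I = 4225 (I = Mul(-325, -13) = 4225)
Add(Function('X')(c), I) = Add(Pow(Add(25, 74), Rational(1, 2)), 4225) = Add(Pow(99, Rational(1, 2)), 4225) = Add(Mul(3, Pow(11, Rational(1, 2))), 4225) = Add(4225, Mul(3, Pow(11, Rational(1, 2))))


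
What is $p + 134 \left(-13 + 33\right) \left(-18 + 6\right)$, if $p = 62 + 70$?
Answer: $-32028$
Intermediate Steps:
$p = 132$
$p + 134 \left(-13 + 33\right) \left(-18 + 6\right) = 132 + 134 \left(-13 + 33\right) \left(-18 + 6\right) = 132 + 134 \cdot 20 \left(-12\right) = 132 + 134 \left(-240\right) = 132 - 32160 = -32028$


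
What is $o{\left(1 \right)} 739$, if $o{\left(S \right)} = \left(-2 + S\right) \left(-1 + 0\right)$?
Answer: $739$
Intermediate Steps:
$o{\left(S \right)} = 2 - S$ ($o{\left(S \right)} = \left(-2 + S\right) \left(-1\right) = 2 - S$)
$o{\left(1 \right)} 739 = \left(2 - 1\right) 739 = 1 \cdot 739 = 739$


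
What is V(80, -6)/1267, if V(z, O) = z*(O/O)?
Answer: 80/1267 ≈ 0.063141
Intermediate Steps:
V(z, O) = z (V(z, O) = z*1 = z)
V(80, -6)/1267 = 80/1267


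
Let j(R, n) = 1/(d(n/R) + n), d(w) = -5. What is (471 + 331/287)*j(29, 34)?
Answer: 135508/8323 ≈ 16.281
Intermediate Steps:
j(R, n) = 1/(-5 + n)
(471 + 331/287)*j(29, 34) = (471 + 331/287)/(-5 + 34) = (471 + 331*(1/287))/29 = (471 + 331/287)*(1/29) = (135508/287)*(1/29) = 135508/8323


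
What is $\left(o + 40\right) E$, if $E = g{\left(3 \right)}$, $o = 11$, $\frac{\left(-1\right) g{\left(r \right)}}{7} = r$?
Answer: $-1071$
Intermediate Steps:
$g{\left(r \right)} = - 7 r$
$E = -21$ ($E = \left(-7\right) 3 = -21$)
$\left(o + 40\right) E = \left(11 + 40\right) \left(-21\right) = 51 \left(-21\right) = -1071$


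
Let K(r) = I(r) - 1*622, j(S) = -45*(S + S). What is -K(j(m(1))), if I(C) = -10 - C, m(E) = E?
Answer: 542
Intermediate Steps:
j(S) = -90*S
K(r) = -632 - r (K(r) = (-10 - r) - 1*622 = (-10 - r) - 622 = -632 - r)
-K(j(m(1))) = -(-632 - (-90)) = -(-632 - 1*(-90)) = -(-632 + 90) = -1*(-542) = 542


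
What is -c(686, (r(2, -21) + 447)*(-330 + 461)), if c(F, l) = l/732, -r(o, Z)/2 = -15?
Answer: -20829/244 ≈ -85.365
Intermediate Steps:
r(o, Z) = 30 (r(o, Z) = -2*(-15) = 30)
c(F, l) = l/732 (c(F, l) = l*(1/732) = l/732)
-c(686, (r(2, -21) + 447)*(-330 + 461)) = -(30 + 447)*(-330 + 461)/732 = -477*131/732 = -62487/732 = -1*20829/244 = -20829/244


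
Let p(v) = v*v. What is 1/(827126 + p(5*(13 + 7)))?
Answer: 1/837126 ≈ 1.1946e-6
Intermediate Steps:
p(v) = v²
1/(827126 + p(5*(13 + 7))) = 1/(827126 + (5*(13 + 7))²) = 1/(827126 + (5*20)²) = 1/(827126 + 100²) = 1/(827126 + 10000) = 1/837126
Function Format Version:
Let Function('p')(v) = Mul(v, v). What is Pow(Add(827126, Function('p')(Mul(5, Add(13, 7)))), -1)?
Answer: Rational(1, 837126) ≈ 1.1946e-6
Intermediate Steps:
Function('p')(v) = Pow(v, 2)
Pow(Add(827126, Function('p')(Mul(5, Add(13, 7)))), -1) = Pow(Add(827126, Pow(Mul(5, Add(13, 7)), 2)), -1) = Pow(Add(827126, Pow(Mul(5, 20), 2)), -1) = Pow(Add(827126, Pow(100, 2)), -1) = Pow(Add(827126, 10000), -1) = Pow(837126, -1) = Rational(1, 837126)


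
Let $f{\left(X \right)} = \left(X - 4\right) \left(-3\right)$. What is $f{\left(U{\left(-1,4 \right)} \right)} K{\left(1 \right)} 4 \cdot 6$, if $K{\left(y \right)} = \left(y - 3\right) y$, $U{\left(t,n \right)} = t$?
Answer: $-720$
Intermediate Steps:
$f{\left(X \right)} = 12 - 3 X$ ($f{\left(X \right)} = \left(-4 + X\right) \left(-3\right) = 12 - 3 X$)
$K{\left(y \right)} = y \left(-3 + y\right)$ ($K{\left(y \right)} = \left(-3 + y\right) y = y \left(-3 + y\right)$)
$f{\left(U{\left(-1,4 \right)} \right)} K{\left(1 \right)} 4 \cdot 6 = \left(12 - -3\right) 1 \left(-3 + 1\right) 4 \cdot 6 = \left(12 + 3\right) 1 \left(-2\right) 24 = 15 \left(-2\right) 24 = \left(-30\right) 24 = -720$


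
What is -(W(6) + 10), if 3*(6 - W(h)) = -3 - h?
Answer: -19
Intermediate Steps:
W(h) = 7 + h/3 (W(h) = 6 - (-3 - h)/3 = 6 + (1 + h/3) = 7 + h/3)
-(W(6) + 10) = -((7 + (⅓)*6) + 10) = -((7 + 2) + 10) = -(9 + 10) = -1*19 = -19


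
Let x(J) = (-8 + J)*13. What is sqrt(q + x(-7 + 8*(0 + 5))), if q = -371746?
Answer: 3*I*sqrt(41269) ≈ 609.44*I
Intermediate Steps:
x(J) = -104 + 13*J
sqrt(q + x(-7 + 8*(0 + 5))) = sqrt(-371746 + (-104 + 13*(-7 + 8*(0 + 5)))) = sqrt(-371746 + (-104 + 13*(-7 + 8*5))) = sqrt(-371746 + (-104 + 13*(-7 + 40))) = sqrt(-371746 + (-104 + 13*33)) = sqrt(-371746 + (-104 + 429)) = sqrt(-371746 + 325) = sqrt(-371421) = 3*I*sqrt(41269)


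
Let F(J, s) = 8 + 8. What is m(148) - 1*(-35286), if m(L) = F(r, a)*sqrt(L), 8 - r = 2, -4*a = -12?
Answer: 35286 + 32*sqrt(37) ≈ 35481.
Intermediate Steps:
a = 3 (a = -1/4*(-12) = 3)
r = 6 (r = 8 - 1*2 = 8 - 2 = 6)
F(J, s) = 16
m(L) = 16*sqrt(L)
m(148) - 1*(-35286) = 16*sqrt(148) - 1*(-35286) = 16*(2*sqrt(37)) + 35286 = 32*sqrt(37) + 35286 = 35286 + 32*sqrt(37)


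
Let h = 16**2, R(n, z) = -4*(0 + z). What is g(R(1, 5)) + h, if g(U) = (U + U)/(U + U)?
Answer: 257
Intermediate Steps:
R(n, z) = -4*z
g(U) = 1 (g(U) = (2*U)/((2*U)) = (2*U)*(1/(2*U)) = 1)
h = 256
g(R(1, 5)) + h = 1 + 256 = 257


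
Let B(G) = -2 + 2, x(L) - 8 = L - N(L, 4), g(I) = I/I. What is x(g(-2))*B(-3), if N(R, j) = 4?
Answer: 0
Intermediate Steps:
g(I) = 1
x(L) = 4 + L (x(L) = 8 + (L - 1*4) = 8 + (L - 4) = 8 + (-4 + L) = 4 + L)
B(G) = 0
x(g(-2))*B(-3) = (4 + 1)*0 = 5*0 = 0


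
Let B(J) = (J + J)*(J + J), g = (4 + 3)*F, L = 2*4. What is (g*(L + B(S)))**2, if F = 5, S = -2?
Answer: 705600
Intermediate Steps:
L = 8
g = 35 (g = (4 + 3)*5 = 7*5 = 35)
B(J) = 4*J**2 (B(J) = (2*J)*(2*J) = 4*J**2)
(g*(L + B(S)))**2 = (35*(8 + 4*(-2)**2))**2 = (35*(8 + 4*4))**2 = (35*(8 + 16))**2 = (35*24)**2 = 840**2 = 705600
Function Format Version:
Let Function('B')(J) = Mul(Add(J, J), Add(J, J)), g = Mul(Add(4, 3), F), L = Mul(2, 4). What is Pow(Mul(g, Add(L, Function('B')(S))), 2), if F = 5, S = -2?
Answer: 705600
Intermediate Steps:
L = 8
g = 35 (g = Mul(Add(4, 3), 5) = Mul(7, 5) = 35)
Function('B')(J) = Mul(4, Pow(J, 2)) (Function('B')(J) = Mul(Mul(2, J), Mul(2, J)) = Mul(4, Pow(J, 2)))
Pow(Mul(g, Add(L, Function('B')(S))), 2) = Pow(Mul(35, Add(8, Mul(4, Pow(-2, 2)))), 2) = Pow(Mul(35, Add(8, Mul(4, 4))), 2) = Pow(Mul(35, Add(8, 16)), 2) = Pow(Mul(35, 24), 2) = Pow(840, 2) = 705600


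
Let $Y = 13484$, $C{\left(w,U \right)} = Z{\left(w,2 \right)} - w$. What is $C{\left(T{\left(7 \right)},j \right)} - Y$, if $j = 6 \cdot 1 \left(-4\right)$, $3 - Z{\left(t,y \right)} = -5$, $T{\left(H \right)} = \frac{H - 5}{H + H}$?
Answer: $- \frac{94333}{7} \approx -13476.0$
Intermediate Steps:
$T{\left(H \right)} = \frac{-5 + H}{2 H}$
$Z{\left(t,y \right)} = 8$ ($Z{\left(t,y \right)} = 3 - -5 = 3 + 5 = 8$)
$j = -24$ ($j = 6 \left(-4\right) = -24$)
$C{\left(w,U \right)} = 8 - w$
$C{\left(T{\left(7 \right)},j \right)} - Y = \left(8 - \frac{-5 + 7}{2 \cdot 7}\right) - 13484 = \left(8 - \frac{1}{2} \cdot \frac{1}{7} \cdot 2\right) - 13484 = \left(8 - \frac{1}{7}\right) - 13484 = \frac{55}{7} - 13484 = - \frac{94333}{7}$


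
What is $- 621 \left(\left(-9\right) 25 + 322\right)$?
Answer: $-60237$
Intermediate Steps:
$- 621 \left(\left(-9\right) 25 + 322\right) = - 621 \left(-225 + 322\right) = \left(-621\right) 97 = -60237$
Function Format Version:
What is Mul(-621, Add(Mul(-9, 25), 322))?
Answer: -60237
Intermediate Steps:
Mul(-621, Add(Mul(-9, 25), 322)) = Mul(-621, Add(-225, 322)) = Mul(-621, 97) = -60237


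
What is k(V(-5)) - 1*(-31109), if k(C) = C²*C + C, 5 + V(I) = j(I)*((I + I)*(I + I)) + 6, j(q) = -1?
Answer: -939289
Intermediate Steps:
V(I) = 1 - 4*I² (V(I) = -5 + (-(I + I)*(I + I) + 6) = -5 + (-2*I*2*I + 6) = -5 + (-4*I² + 6) = -5 + (6 - 4*I²) = 1 - 4*I²)
k(C) = C + C³ (k(C) = C³ + C = C + C³)
k(V(-5)) - 1*(-31109) = ((1 - 4*(-5)²) + (1 - 4*(-5)²)³) - 1*(-31109) = ((1 - 4*25) + (1 - 4*25)³) + 31109 = ((1 - 100) + (1 - 100)³) + 31109 = (-99 + (-99)³) + 31109 = (-99 - 970299) + 31109 = -970398 + 31109 = -939289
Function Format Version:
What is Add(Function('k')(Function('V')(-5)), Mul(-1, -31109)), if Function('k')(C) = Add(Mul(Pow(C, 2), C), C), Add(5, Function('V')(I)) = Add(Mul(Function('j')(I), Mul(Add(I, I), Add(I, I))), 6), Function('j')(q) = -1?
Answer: -939289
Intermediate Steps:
Function('V')(I) = Add(1, Mul(-4, Pow(I, 2))) (Function('V')(I) = Add(-5, Add(Mul(-1, Mul(Add(I, I), Add(I, I))), 6)) = Add(-5, Add(Mul(-1, Mul(Mul(2, I), Mul(2, I))), 6)) = Add(-5, Add(Mul(-1, Mul(4, Pow(I, 2))), 6)) = Add(-5, Add(Mul(-4, Pow(I, 2)), 6)) = Add(-5, Add(6, Mul(-4, Pow(I, 2)))) = Add(1, Mul(-4, Pow(I, 2))))
Function('k')(C) = Add(C, Pow(C, 3)) (Function('k')(C) = Add(Pow(C, 3), C) = Add(C, Pow(C, 3)))
Add(Function('k')(Function('V')(-5)), Mul(-1, -31109)) = Add(Add(Add(1, Mul(-4, Pow(-5, 2))), Pow(Add(1, Mul(-4, Pow(-5, 2))), 3)), Mul(-1, -31109)) = Add(Add(Add(1, Mul(-4, 25)), Pow(Add(1, Mul(-4, 25)), 3)), 31109) = Add(Add(Add(1, -100), Pow(Add(1, -100), 3)), 31109) = Add(Add(-99, Pow(-99, 3)), 31109) = Add(Add(-99, -970299), 31109) = Add(-970398, 31109) = -939289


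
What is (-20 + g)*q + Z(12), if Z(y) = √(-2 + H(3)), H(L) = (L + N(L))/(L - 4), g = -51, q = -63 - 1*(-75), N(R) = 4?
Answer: -852 + 3*I ≈ -852.0 + 3.0*I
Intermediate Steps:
q = 12 (q = -63 + 75 = 12)
H(L) = (4 + L)/(-4 + L) (H(L) = (L + 4)/(L - 4) = (4 + L)/(-4 + L))
Z(y) = 3*I (Z(y) = √(-2 + (4 + 3)/(-4 + 3)) = √(-2 + 7/(-1)) = √(-2 - 1*7) = √(-2 - 7) = √(-9) = 3*I)
(-20 + g)*q + Z(12) = (-20 - 51)*12 + 3*I = -71*12 + 3*I = -852 + 3*I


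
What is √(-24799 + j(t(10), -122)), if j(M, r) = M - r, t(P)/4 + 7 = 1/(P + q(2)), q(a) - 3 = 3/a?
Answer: I*√20776673/29 ≈ 157.18*I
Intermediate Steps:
q(a) = 3 + 3/a
t(P) = -28 + 4/(9/2 + P) (t(P) = -28 + 4/(P + (3 + 3/2)) = -28 + 4/(P + 9/2) = -28 + 4/(9/2 + P))
√(-24799 + j(t(10), -122)) = √(-24799 + (4*(-61 - 14*10)/(9 + 2*10) - 1*(-122))) = √(-24799 + (4*(-61 - 140)/(9 + 20) + 122)) = √(-24799 + (4*(-201)/29 + 122)) = √(-24799 + (4*(1/29)*(-201) + 122)) = √(-24799 + (-804/29 + 122)) = √(-24799 + 2734/29) = √(-716437/29) = I*√20776673/29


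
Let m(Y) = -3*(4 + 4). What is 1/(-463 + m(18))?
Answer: -1/487 ≈ -0.0020534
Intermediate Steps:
m(Y) = -24 (m(Y) = -3*8 = -24)
1/(-463 + m(18)) = 1/(-463 - 24) = 1/(-487) = -1/487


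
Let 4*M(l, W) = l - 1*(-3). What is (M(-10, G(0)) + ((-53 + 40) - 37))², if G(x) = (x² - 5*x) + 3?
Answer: 42849/16 ≈ 2678.1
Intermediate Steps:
G(x) = 3 + x² - 5*x
M(l, W) = ¾ + l/4 (M(l, W) = (l - 1*(-3))/4 = (l + 3)/4 = (3 + l)/4 = ¾ + l/4)
(M(-10, G(0)) + ((-53 + 40) - 37))² = ((¾ + (¼)*(-10)) + ((-53 + 40) - 37))² = ((¾ - 5/2) + (-13 - 37))² = (-7/4 - 50)² = (-207/4)² = 42849/16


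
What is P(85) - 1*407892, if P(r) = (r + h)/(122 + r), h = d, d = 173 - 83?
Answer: -84433469/207 ≈ -4.0789e+5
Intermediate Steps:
d = 90
h = 90
P(r) = (90 + r)/(122 + r) (P(r) = (r + 90)/(122 + r) = (90 + r)/(122 + r))
P(85) - 1*407892 = (90 + 85)/(122 + 85) - 1*407892 = 175/207 - 407892 = -84433469/207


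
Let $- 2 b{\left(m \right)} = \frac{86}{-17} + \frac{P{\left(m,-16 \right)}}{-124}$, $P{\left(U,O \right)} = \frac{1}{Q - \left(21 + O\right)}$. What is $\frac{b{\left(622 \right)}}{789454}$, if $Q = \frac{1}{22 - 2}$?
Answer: $\frac{263849}{82376367084} \approx 3.203 \cdot 10^{-6}$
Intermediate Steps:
$Q = \frac{1}{20} \approx 0.05$
$P{\left(U,O \right)} = \frac{1}{- \frac{419}{20} - O}$ ($P{\left(U,O \right)} = \frac{1}{\frac{1}{20} - \left(21 + O\right)} = \frac{1}{- \frac{419}{20} - O}$)
$b{\left(m \right)} = \frac{263849}{104346}$ ($b{\left(m \right)} = - \frac{\frac{86}{-17} + \frac{\left(-20\right) \frac{1}{419 + 20 \left(-16\right)}}{-124}}{2} = - \frac{86 \left(- \frac{1}{17}\right) + - \frac{20}{419 - 320} \left(- \frac{1}{124}\right)}{2} = - \frac{- \frac{86}{17} + - \frac{20}{99} \left(- \frac{1}{124}\right)}{2} = - \frac{- \frac{86}{17} + \left(-20\right) \frac{1}{99} \left(- \frac{1}{124}\right)}{2} = - \frac{- \frac{86}{17} - - \frac{5}{3069}}{2} = - \frac{- \frac{86}{17} + \frac{5}{3069}}{2} = \left(- \frac{1}{2}\right) \left(- \frac{263849}{52173}\right) = \frac{263849}{104346}$)
$\frac{b{\left(622 \right)}}{789454} = \frac{263849}{104346 \cdot 789454} = \frac{263849}{104346} \cdot \frac{1}{789454} = \frac{263849}{82376367084}$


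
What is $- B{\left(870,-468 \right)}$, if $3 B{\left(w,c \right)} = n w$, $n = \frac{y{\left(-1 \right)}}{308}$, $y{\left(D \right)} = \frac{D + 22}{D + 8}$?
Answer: $- \frac{435}{154} \approx -2.8247$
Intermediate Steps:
$y{\left(D \right)} = \frac{22 + D}{8 + D}$
$n = \frac{3}{308}$ ($n = \frac{\frac{1}{8 - 1} \left(22 - 1\right)}{308} = \frac{1}{7} \cdot 21 \cdot \frac{1}{308} = 3 \cdot \frac{1}{308} = \frac{3}{308} \approx 0.0097403$)
$B{\left(w,c \right)} = \frac{w}{308}$ ($B{\left(w,c \right)} = \frac{\frac{3}{308} w}{3} = \frac{w}{308}$)
$- B{\left(870,-468 \right)} = - \frac{870}{308} = \left(-1\right) \frac{435}{154} = - \frac{435}{154}$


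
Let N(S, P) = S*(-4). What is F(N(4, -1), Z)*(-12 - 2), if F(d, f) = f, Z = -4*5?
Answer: 280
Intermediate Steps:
N(S, P) = -4*S
Z = -20
F(N(4, -1), Z)*(-12 - 2) = -20*(-12 - 2) = -20*(-14) = 280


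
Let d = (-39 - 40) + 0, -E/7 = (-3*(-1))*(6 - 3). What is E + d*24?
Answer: -1959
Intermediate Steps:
E = -63 (E = -7*(-3*(-1))*(6 - 3) = -21*3 = -7*9 = -63)
d = -79 (d = -79 + 0 = -79)
E + d*24 = -63 - 79*24 = -63 - 1896 = -1959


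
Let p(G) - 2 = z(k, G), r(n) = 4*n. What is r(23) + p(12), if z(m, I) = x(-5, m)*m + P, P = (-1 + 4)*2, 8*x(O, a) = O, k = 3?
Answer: 785/8 ≈ 98.125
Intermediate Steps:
x(O, a) = O/8
P = 6 (P = 3*2 = 6)
z(m, I) = 6 - 5*m/8 (z(m, I) = ((⅛)*(-5))*m + 6 = -5*m/8 + 6 = 6 - 5*m/8)
p(G) = 49/8 (p(G) = 2 + (6 - 5/8*3) = 2 + (6 - 15/8) = 2 + 33/8 = 49/8)
r(23) + p(12) = 4*23 + 49/8 = 92 + 49/8 = 785/8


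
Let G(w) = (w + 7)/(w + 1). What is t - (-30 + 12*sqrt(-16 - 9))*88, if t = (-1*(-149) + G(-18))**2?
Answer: 7234896/289 - 5280*I ≈ 25034.0 - 5280.0*I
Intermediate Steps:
G(w) = (7 + w)/(1 + w)
t = 6471936/289 (t = (-1*(-149) + (7 - 18)/(1 - 18))**2 = (149 - 11/(-17))**2 = (149 - 1/17*(-11))**2 = (149 + 11/17)**2 = (2544/17)**2 = 6471936/289 ≈ 22394.)
t - (-30 + 12*sqrt(-16 - 9))*88 = 6471936/289 - (-30 + 12*sqrt(-16 - 9))*88 = 6471936/289 - (-30 + 12*sqrt(-25))*88 = 6471936/289 - (-30 + 12*(5*I))*88 = 6471936/289 - (-30 + 60*I)*88 = 6471936/289 - (-2640 + 5280*I) = 6471936/289 + (2640 - 5280*I) = 7234896/289 - 5280*I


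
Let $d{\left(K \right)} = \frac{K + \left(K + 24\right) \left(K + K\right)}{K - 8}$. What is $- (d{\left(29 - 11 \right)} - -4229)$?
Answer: $-4382$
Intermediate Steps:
$d{\left(K \right)} = \frac{K + 2 K \left(24 + K\right)}{-8 + K}$ ($d{\left(K \right)} = \frac{K + \left(24 + K\right) 2 K}{-8 + K} = \frac{K + 2 K \left(24 + K\right)}{-8 + K}$)
$- (d{\left(29 - 11 \right)} - -4229) = - (\frac{\left(29 - 11\right) \left(49 + 2 \left(29 - 11\right)\right)}{-8 + \left(29 - 11\right)} - -4229) = - (\frac{18 \left(49 + 2 \cdot 18\right)}{-8 + 18} + 4229) = - (\frac{18 \left(49 + 36\right)}{10} + 4229) = - (18 \cdot \frac{1}{10} \cdot 85 + 4229) = - (153 + 4229) = \left(-1\right) 4382 = -4382$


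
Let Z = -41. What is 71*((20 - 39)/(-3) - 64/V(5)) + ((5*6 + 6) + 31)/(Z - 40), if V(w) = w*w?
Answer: 540836/2025 ≈ 267.08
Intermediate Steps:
V(w) = w²
71*((20 - 39)/(-3) - 64/V(5)) + ((5*6 + 6) + 31)/(Z - 40) = 71*((20 - 39)/(-3) - 64/(5²)) + ((5*6 + 6) + 31)/(-41 - 40) = 71*(-19*(-⅓) - 64/25) + ((30 + 6) + 31)/(-81) = 71*(19/3 - 64*1/25) + (36 + 31)*(-1/81) = 71*(19/3 - 64/25) + 67*(-1/81) = 71*(283/75) - 67/81 = 20093/75 - 67/81 = 540836/2025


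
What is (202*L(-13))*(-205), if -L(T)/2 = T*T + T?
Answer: 12919920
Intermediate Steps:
L(T) = -2*T - 2*T² (L(T) = -2*(T*T + T) = -2*(T² + T) = -2*(T + T²) = -2*T - 2*T²)
(202*L(-13))*(-205) = (202*(-2*(-13)*(1 - 13)))*(-205) = (202*(-2*(-13)*(-12)))*(-205) = (202*(-312))*(-205) = -63024*(-205) = 12919920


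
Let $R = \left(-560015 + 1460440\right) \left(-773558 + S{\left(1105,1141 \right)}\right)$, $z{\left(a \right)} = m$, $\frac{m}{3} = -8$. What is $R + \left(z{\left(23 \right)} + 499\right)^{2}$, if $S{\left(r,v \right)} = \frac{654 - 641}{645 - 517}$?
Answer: $- \frac{89155922569675}{128} \approx -6.9653 \cdot 10^{11}$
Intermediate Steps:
$m = -24$ ($m = 3 \left(-8\right) = -24$)
$z{\left(a \right)} = -24$
$S{\left(r,v \right)} = \frac{13}{128}$
$R = - \frac{89155951449675}{128}$ ($R = \left(-560015 + 1460440\right) \left(-773558 + \frac{13}{128}\right) = 900425 \left(- \frac{99015411}{128}\right) = - \frac{89155951449675}{128} \approx -6.9653 \cdot 10^{11}$)
$R + \left(z{\left(23 \right)} + 499\right)^{2} = - \frac{89155951449675}{128} + \left(-24 + 499\right)^{2} = - \frac{89155951449675}{128} + 475^{2} = - \frac{89155951449675}{128} + 225625 = - \frac{89155922569675}{128}$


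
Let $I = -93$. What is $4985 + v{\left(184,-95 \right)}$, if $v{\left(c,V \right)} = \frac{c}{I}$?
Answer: $\frac{463421}{93} \approx 4983.0$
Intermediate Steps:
$v{\left(c,V \right)} = - \frac{c}{93}$ ($v{\left(c,V \right)} = \frac{c}{-93} = c \left(- \frac{1}{93}\right) = - \frac{c}{93}$)
$4985 + v{\left(184,-95 \right)} = 4985 - \frac{184}{93} = \frac{463421}{93}$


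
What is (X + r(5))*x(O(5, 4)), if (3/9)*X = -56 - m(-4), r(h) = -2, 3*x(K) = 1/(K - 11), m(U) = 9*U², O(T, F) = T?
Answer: 301/9 ≈ 33.444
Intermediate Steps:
x(K) = 1/(3*(-11 + K)) (x(K) = 1/(3*(K - 11)) = 1/(3*(-11 + K)))
X = -600 (X = 3*(-56 - 9*(-4)²) = 3*(-56 - 9*16) = 3*(-56 - 1*144) = 3*(-56 - 144) = 3*(-200) = -600)
(X + r(5))*x(O(5, 4)) = (-600 - 2)*(1/(3*(-11 + 5))) = -602/(3*(-6)) = -602*(-1)/(3*6) = -602*(-1/18) = 301/9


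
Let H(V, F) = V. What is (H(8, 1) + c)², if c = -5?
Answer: 9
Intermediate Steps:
(H(8, 1) + c)² = (8 - 5)² = 3² = 9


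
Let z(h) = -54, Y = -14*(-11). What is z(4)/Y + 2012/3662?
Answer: 28025/140987 ≈ 0.19878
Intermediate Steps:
Y = 154
z(4)/Y + 2012/3662 = -54/154 + 2012/3662 = -54*1/154 + 2012*(1/3662) = -27/77 + 1006/1831 = 28025/140987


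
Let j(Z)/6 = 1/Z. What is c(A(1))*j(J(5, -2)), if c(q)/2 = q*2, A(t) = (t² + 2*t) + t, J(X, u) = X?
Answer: 96/5 ≈ 19.200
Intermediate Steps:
A(t) = t² + 3*t
j(Z) = 6/Z
c(q) = 4*q (c(q) = 2*(q*2) = 2*(2*q) = 4*q)
c(A(1))*j(J(5, -2)) = (4*(1*(3 + 1)))*(6/5) = (4*(1*4))*(6*(⅕)) = (4*4)*(6/5) = 16*(6/5) = 96/5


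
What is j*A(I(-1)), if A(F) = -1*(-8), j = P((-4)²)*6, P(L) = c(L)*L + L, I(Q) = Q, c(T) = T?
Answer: 13056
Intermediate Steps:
P(L) = L + L² (P(L) = L*L + L = L² + L = L + L²)
j = 1632 (j = ((-4)²*(1 + (-4)²))*6 = (16*(1 + 16))*6 = (16*17)*6 = 272*6 = 1632)
A(F) = 8
j*A(I(-1)) = 1632*8 = 13056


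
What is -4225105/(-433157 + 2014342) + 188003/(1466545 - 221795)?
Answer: -992386385039/393636005750 ≈ -2.5211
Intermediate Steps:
-4225105/(-433157 + 2014342) + 188003/(1466545 - 221795) = -4225105/1581185 + 188003/1244750 = -4225105*1/1581185 + 188003*(1/1244750) = -845021/316237 + 188003/1244750 = -992386385039/393636005750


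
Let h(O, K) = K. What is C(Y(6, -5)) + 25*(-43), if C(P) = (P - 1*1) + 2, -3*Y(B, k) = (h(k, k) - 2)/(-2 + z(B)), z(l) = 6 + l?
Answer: -32213/30 ≈ -1073.8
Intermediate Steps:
Y(B, k) = -(-2 + k)/(3*(4 + B)) (Y(B, k) = -(k - 2)/(3*(-2 + (6 + B))) = -(-2 + k)/(3*(4 + B)))
C(P) = 1 + P (C(P) = (P - 1) + 2 = (-1 + P) + 2 = 1 + P)
C(Y(6, -5)) + 25*(-43) = (1 + (2 - 1*(-5))/(3*(4 + 6))) + 25*(-43) = (1 + (⅓)*(2 + 5)/10) - 1075 = (1 + (⅓)*(⅒)*7) - 1075 = (1 + 7/30) - 1075 = 37/30 - 1075 = -32213/30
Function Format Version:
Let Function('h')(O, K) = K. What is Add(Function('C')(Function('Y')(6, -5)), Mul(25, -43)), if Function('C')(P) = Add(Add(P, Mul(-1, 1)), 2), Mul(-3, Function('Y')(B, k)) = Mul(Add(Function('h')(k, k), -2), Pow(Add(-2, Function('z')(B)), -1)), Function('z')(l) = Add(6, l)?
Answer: Rational(-32213, 30) ≈ -1073.8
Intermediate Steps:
Function('Y')(B, k) = Mul(Rational(-1, 3), Pow(Add(4, B), -1), Add(-2, k)) (Function('Y')(B, k) = Mul(Rational(-1, 3), Mul(Add(k, -2), Pow(Add(-2, Add(6, B)), -1))) = Mul(Rational(-1, 3), Mul(Add(-2, k), Pow(Add(4, B), -1))) = Mul(Rational(-1, 3), Mul(Pow(Add(4, B), -1), Add(-2, k))) = Mul(Rational(-1, 3), Pow(Add(4, B), -1), Add(-2, k)))
Function('C')(P) = Add(1, P) (Function('C')(P) = Add(Add(P, -1), 2) = Add(Add(-1, P), 2) = Add(1, P))
Add(Function('C')(Function('Y')(6, -5)), Mul(25, -43)) = Add(Add(1, Mul(Rational(1, 3), Pow(Add(4, 6), -1), Add(2, Mul(-1, -5)))), Mul(25, -43)) = Add(Add(1, Mul(Rational(1, 3), Pow(10, -1), Add(2, 5))), -1075) = Add(Add(1, Mul(Rational(1, 3), Rational(1, 10), 7)), -1075) = Add(Add(1, Rational(7, 30)), -1075) = Add(Rational(37, 30), -1075) = Rational(-32213, 30)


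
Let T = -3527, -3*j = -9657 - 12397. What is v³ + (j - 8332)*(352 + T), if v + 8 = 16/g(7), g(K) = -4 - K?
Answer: 12429296758/3993 ≈ 3.1128e+6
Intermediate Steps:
j = 22054/3 (j = -(-9657 - 12397)/3 = -⅓*(-22054) = 22054/3 ≈ 7351.3)
v = -104/11 (v = -8 + 16/(-4 - 1*7) = -8 + 16/(-4 - 7) = -8 + 16/(-11) = -8 + 16*(-1/11) = -8 - 16/11 = -104/11 ≈ -9.4545)
v³ + (j - 8332)*(352 + T) = (-104/11)³ + (22054/3 - 8332)*(352 - 3527) = -1124864/1331 - 2942/3*(-3175) = -1124864/1331 + 9340850/3 = 12429296758/3993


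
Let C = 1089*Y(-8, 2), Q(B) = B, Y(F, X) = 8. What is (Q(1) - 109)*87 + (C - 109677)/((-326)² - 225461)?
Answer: -223952259/23837 ≈ -9395.2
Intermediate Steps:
C = 8712 (C = 1089*8 = 8712)
(Q(1) - 109)*87 + (C - 109677)/((-326)² - 225461) = (1 - 109)*87 + (8712 - 109677)/((-326)² - 225461) = -108*87 - 100965/(106276 - 225461) = -9396 - 100965/(-119185) = -9396 - 100965*(-1/119185) = -9396 + 20193/23837 = -223952259/23837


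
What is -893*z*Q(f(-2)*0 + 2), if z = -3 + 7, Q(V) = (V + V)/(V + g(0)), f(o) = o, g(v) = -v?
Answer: -7144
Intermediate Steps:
Q(V) = 2 (Q(V) = (V + V)/(V - 1*0) = (2*V)/(V + 0) = (2*V)/V = 2)
z = 4
-893*z*Q(f(-2)*0 + 2) = -3572*2 = -893*8 = -7144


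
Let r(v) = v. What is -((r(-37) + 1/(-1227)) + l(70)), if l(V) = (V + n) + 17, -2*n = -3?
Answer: -126379/2454 ≈ -51.499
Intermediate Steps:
n = 3/2 (n = -½*(-3) = 3/2 ≈ 1.5000)
l(V) = 37/2 + V (l(V) = (V + 3/2) + 17 = (3/2 + V) + 17 = 37/2 + V)
-((r(-37) + 1/(-1227)) + l(70)) = -((-37 + 1/(-1227)) + (37/2 + 70)) = -((-37 - 1/1227) + 177/2) = -(-45400/1227 + 177/2) = -1*126379/2454 = -126379/2454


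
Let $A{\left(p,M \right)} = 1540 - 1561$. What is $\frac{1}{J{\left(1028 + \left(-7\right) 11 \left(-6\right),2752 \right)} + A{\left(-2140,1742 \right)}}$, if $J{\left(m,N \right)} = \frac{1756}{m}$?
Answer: $- \frac{745}{14767} \approx -0.05045$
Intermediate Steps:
$A{\left(p,M \right)} = -21$ ($A{\left(p,M \right)} = 1540 - 1561 = -21$)
$\frac{1}{J{\left(1028 + \left(-7\right) 11 \left(-6\right),2752 \right)} + A{\left(-2140,1742 \right)}} = \frac{1}{\frac{1756}{1028 + \left(-7\right) 11 \left(-6\right)} - 21} = \frac{1}{\frac{1756}{1028 - -462} - 21} = \frac{1}{\frac{1756}{1028 + 462} - 21} = \frac{1}{\frac{1756}{1490} - 21} = \frac{1}{1756 \cdot \frac{1}{1490} - 21} = \frac{1}{\frac{878}{745} - 21} = \frac{1}{- \frac{14767}{745}} = - \frac{745}{14767}$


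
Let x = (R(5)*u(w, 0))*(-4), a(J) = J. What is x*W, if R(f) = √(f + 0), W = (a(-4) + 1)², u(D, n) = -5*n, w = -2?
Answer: 0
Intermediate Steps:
W = 9 (W = (-4 + 1)² = (-3)² = 9)
R(f) = √f
x = 0 (x = (√5*(-5*0))*(-4) = (√5*0)*(-4) = 0*(-4) = 0)
x*W = 0*9 = 0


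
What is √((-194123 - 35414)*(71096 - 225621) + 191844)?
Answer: √35469396769 ≈ 1.8833e+5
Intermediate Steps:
√((-194123 - 35414)*(71096 - 225621) + 191844) = √(-229537*(-154525) + 191844) = √(35469204925 + 191844) = √35469396769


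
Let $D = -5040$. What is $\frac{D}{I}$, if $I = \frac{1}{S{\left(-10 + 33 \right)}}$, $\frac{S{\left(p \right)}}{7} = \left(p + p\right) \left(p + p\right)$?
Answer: $-74652480$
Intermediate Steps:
$S{\left(p \right)} = 28 p^{2}$ ($S{\left(p \right)} = 7 \left(p + p\right) \left(p + p\right) = 7 \cdot 2 p 2 p = 7 \cdot 4 p^{2} = 28 p^{2}$)
$I = \frac{1}{14812}$ ($I = \frac{1}{28 \left(-10 + 33\right)^{2}} = \frac{1}{28 \cdot 23^{2}} = \frac{1}{28 \cdot 529} = \frac{1}{14812} \approx 6.7513 \cdot 10^{-5}$)
$\frac{D}{I} = - 5040 \frac{1}{\frac{1}{14812}} = \left(-5040\right) 14812 = -74652480$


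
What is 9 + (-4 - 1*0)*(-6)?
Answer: 33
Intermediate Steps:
9 + (-4 - 1*0)*(-6) = 9 + (-4 + 0)*(-6) = 9 - 4*(-6) = 9 + 24 = 33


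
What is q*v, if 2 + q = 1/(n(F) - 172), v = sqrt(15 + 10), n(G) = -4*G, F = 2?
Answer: -361/36 ≈ -10.028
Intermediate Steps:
v = 5 (v = sqrt(25) = 5)
q = -361/180 (q = -2 + 1/(-4*2 - 172) = -2 + 1/(-8 - 172) = -2 + 1/(-180) = -2 - 1/180 = -361/180 ≈ -2.0056)
q*v = -361/180*5 = -361/36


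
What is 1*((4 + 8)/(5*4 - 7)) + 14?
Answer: 194/13 ≈ 14.923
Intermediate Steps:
1*((4 + 8)/(5*4 - 7)) + 14 = 1*(12/(20 - 7)) + 14 = 1*(12/13) + 14 = 12/13 + 14 = 194/13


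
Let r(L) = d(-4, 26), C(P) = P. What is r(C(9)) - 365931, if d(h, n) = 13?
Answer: -365918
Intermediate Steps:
r(L) = 13
r(C(9)) - 365931 = 13 - 365931 = -365918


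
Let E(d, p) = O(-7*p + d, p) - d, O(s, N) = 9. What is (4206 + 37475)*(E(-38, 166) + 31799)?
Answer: 1327373126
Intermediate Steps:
E(d, p) = 9 - d
(4206 + 37475)*(E(-38, 166) + 31799) = (4206 + 37475)*((9 - 1*(-38)) + 31799) = 41681*((9 + 38) + 31799) = 41681*(47 + 31799) = 41681*31846 = 1327373126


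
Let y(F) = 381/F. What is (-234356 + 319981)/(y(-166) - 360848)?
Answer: -14213750/59901149 ≈ -0.23729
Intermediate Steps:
(-234356 + 319981)/(y(-166) - 360848) = (-234356 + 319981)/(381/(-166) - 360848) = 85625/(381*(-1/166) - 360848) = 85625/(-381/166 - 360848) = 85625/(-59901149/166) = 85625*(-166/59901149) = -14213750/59901149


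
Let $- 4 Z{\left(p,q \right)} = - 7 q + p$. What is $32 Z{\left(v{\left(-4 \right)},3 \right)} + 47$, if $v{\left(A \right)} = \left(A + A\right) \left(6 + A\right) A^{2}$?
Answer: $2263$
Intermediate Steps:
$v{\left(A \right)} = 2 A^{3} \left(6 + A\right)$ ($v{\left(A \right)} = 2 A \left(6 + A\right) A^{2} = 2 A^{3} \left(6 + A\right)$)
$Z{\left(p,q \right)} = - \frac{p}{4} + \frac{7 q}{4}$ ($Z{\left(p,q \right)} = - \frac{- 7 q + p}{4} = - \frac{p - 7 q}{4} = - \frac{p}{4} + \frac{7 q}{4}$)
$32 Z{\left(v{\left(-4 \right)},3 \right)} + 47 = 32 \left(- \frac{2 \left(-4\right)^{3} \left(6 - 4\right)}{4} + \frac{7}{4} \cdot 3\right) + 47 = 32 \left(- \frac{2 \left(-64\right) 2}{4} + \frac{21}{4}\right) + 47 = 32 \left(\left(- \frac{1}{4}\right) \left(-256\right) + \frac{21}{4}\right) + 47 = 32 \left(64 + \frac{21}{4}\right) + 47 = 32 \cdot \frac{277}{4} + 47 = 2216 + 47 = 2263$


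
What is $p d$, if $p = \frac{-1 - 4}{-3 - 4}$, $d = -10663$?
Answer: $- \frac{53315}{7} \approx -7616.4$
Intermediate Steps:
$p = \frac{5}{7}$ ($p = - \frac{5}{-7} = \left(-5\right) \left(- \frac{1}{7}\right) = \frac{5}{7} \approx 0.71429$)
$p d = \frac{5}{7} \left(-10663\right) = - \frac{53315}{7}$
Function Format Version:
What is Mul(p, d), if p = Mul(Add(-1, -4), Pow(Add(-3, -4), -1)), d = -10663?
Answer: Rational(-53315, 7) ≈ -7616.4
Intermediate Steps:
p = Rational(5, 7) (p = Mul(-5, Pow(-7, -1)) = Mul(-5, Rational(-1, 7)) = Rational(5, 7) ≈ 0.71429)
Mul(p, d) = Mul(Rational(5, 7), -10663) = Rational(-53315, 7)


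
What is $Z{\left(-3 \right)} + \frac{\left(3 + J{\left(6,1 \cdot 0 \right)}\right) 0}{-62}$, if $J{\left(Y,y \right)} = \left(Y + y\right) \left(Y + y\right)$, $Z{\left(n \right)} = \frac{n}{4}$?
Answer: $- \frac{3}{4} \approx -0.75$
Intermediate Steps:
$Z{\left(n \right)} = \frac{n}{4}$ ($Z{\left(n \right)} = n \frac{1}{4} = \frac{n}{4}$)
$J{\left(Y,y \right)} = \left(Y + y\right)^{2}$
$Z{\left(-3 \right)} + \frac{\left(3 + J{\left(6,1 \cdot 0 \right)}\right) 0}{-62} = \frac{1}{4} \left(-3\right) + \frac{\left(3 + \left(6 + 1 \cdot 0\right)^{2}\right) 0}{-62} = - \frac{3}{4} - \frac{\left(3 + \left(6 + 0\right)^{2}\right) 0}{62} = - \frac{3}{4} - \frac{\left(3 + 6^{2}\right) 0}{62} = - \frac{3}{4} - \frac{\left(3 + 36\right) 0}{62} = - \frac{3}{4} - \frac{39 \cdot 0}{62} = - \frac{3}{4} - 0 = - \frac{3}{4} + 0 = - \frac{3}{4}$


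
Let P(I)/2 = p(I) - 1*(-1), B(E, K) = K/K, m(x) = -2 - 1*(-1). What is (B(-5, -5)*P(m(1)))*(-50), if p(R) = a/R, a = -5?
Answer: -600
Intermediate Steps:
m(x) = -1 (m(x) = -2 + 1 = -1)
p(R) = -5/R
B(E, K) = 1
P(I) = 2 - 10/I (P(I) = 2*(-5/I - 1*(-1)) = 2*(-5/I + 1) = 2*(1 - 5/I) = 2 - 10/I)
(B(-5, -5)*P(m(1)))*(-50) = (1*(2 - 10/(-1)))*(-50) = (1*(2 - 10*(-1)))*(-50) = (1*(2 + 10))*(-50) = (1*12)*(-50) = 12*(-50) = -600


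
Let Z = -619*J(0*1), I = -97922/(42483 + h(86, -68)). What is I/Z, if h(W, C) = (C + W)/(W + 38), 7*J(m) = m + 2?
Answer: 21249074/1630418145 ≈ 0.013033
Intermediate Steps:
J(m) = 2/7 + m/7 (J(m) = (m + 2)/7 = (2 + m)/7 = 2/7 + m/7)
h(W, C) = (C + W)/(38 + W)
I = -6071164/2633955 (I = -97922/(42483 + (-68 + 86)/(38 + 86)) = -97922/(42483 + 18/124) = -97922/(42483 + (1/124)*18) = -97922/(42483 + 9/62) = -97922/2633955/62 = -97922*62/2633955 = -6071164/2633955 ≈ -2.3050)
Z = -1238/7 (Z = -619*(2/7 + (0*1)/7) = -619*(2/7 + (1/7)*0) = -619*(2/7 + 0) = -619*2/7 = -1238/7 ≈ -176.86)
I/Z = -6071164/(2633955*(-1238/7)) = -6071164/2633955*(-7/1238) = 21249074/1630418145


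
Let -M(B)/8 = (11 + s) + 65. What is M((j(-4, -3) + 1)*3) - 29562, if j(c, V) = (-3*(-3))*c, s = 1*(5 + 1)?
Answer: -30218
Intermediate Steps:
s = 6 (s = 1*6 = 6)
j(c, V) = 9*c
M(B) = -656 (M(B) = -8*((11 + 6) + 65) = -8*(17 + 65) = -8*82 = -656)
M((j(-4, -3) + 1)*3) - 29562 = -656 - 29562 = -30218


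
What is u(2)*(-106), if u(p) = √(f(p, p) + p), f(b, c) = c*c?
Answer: -106*√6 ≈ -259.65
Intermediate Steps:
f(b, c) = c²
u(p) = √(p + p²) (u(p) = √(p² + p) = √(p + p²))
u(2)*(-106) = √(2*(1 + 2))*(-106) = √(2*3)*(-106) = √6*(-106) = -106*√6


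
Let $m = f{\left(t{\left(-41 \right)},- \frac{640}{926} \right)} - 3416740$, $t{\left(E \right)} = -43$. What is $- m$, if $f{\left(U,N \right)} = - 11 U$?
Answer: $3416267$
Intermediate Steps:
$m = -3416267$ ($m = \left(-11\right) \left(-43\right) - 3416740 = 473 - 3416740 = -3416267$)
$- m = \left(-1\right) \left(-3416267\right) = 3416267$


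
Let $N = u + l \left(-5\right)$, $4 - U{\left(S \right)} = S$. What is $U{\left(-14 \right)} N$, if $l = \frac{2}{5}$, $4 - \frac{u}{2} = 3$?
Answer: $0$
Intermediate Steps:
$u = 2$ ($u = 8 - 6 = 2$)
$U{\left(S \right)} = 4 - S$
$l = \frac{2}{5}$ ($l = 2 \cdot \frac{1}{5} = \frac{2}{5} \approx 0.4$)
$N = 0$ ($N = 2 + \frac{2}{5} \left(-5\right) = 2 - 2 = 0$)
$U{\left(-14 \right)} N = \left(4 - -14\right) 0 = \left(4 + 14\right) 0 = 18 \cdot 0 = 0$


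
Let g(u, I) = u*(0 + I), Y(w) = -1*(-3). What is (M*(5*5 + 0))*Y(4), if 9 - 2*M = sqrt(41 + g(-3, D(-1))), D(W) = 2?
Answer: 675/2 - 75*sqrt(35)/2 ≈ 115.65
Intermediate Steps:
Y(w) = 3
g(u, I) = I*u (g(u, I) = u*I = I*u)
M = 9/2 - sqrt(35)/2 (M = 9/2 - sqrt(41 + 2*(-3))/2 = 9/2 - sqrt(41 - 6)/2 = 9/2 - sqrt(35)/2 ≈ 1.5420)
(M*(5*5 + 0))*Y(4) = ((9/2 - sqrt(35)/2)*(5*5 + 0))*3 = ((9/2 - sqrt(35)/2)*(25 + 0))*3 = ((9/2 - sqrt(35)/2)*25)*3 = (225/2 - 25*sqrt(35)/2)*3 = 675/2 - 75*sqrt(35)/2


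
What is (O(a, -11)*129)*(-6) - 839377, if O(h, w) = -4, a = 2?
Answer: -836281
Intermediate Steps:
(O(a, -11)*129)*(-6) - 839377 = -4*129*(-6) - 839377 = -516*(-6) - 839377 = 3096 - 839377 = -836281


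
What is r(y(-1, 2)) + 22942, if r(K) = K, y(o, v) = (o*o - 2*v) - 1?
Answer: 22938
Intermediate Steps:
y(o, v) = -1 + o**2 - 2*v (y(o, v) = (o**2 - 2*v) - 1 = -1 + o**2 - 2*v)
r(y(-1, 2)) + 22942 = (-1 + (-1)**2 - 2*2) + 22942 = (-1 + 1 - 4) + 22942 = -4 + 22942 = 22938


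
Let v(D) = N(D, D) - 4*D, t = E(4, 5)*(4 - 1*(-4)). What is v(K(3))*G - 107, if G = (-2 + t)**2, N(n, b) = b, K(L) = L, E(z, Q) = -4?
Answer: -10511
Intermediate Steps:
t = -32 (t = -4*(4 - 1*(-4)) = -4*(4 + 4) = -4*8 = -32)
v(D) = -3*D (v(D) = D - 4*D = -3*D)
G = 1156 (G = (-2 - 32)**2 = (-34)**2 = 1156)
v(K(3))*G - 107 = -3*3*1156 - 107 = -9*1156 - 107 = -10404 - 107 = -10511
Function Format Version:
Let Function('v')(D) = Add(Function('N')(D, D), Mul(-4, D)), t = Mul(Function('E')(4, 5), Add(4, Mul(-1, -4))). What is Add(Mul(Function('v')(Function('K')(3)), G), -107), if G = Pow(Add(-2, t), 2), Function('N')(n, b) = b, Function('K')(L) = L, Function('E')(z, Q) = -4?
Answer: -10511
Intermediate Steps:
t = -32 (t = Mul(-4, Add(4, Mul(-1, -4))) = Mul(-4, Add(4, 4)) = Mul(-4, 8) = -32)
Function('v')(D) = Mul(-3, D) (Function('v')(D) = Add(D, Mul(-4, D)) = Mul(-3, D))
G = 1156 (G = Pow(Add(-2, -32), 2) = Pow(-34, 2) = 1156)
Add(Mul(Function('v')(Function('K')(3)), G), -107) = Add(Mul(Mul(-3, 3), 1156), -107) = Add(Mul(-9, 1156), -107) = Add(-10404, -107) = -10511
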